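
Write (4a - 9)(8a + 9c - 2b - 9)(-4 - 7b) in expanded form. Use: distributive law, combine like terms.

(4a - 9)(8a + 9c - 2b - 9)(-4 - 7b)
= (32a² + 36ac - 8ab - 36a - 72a - 81c + 18b + 81)(-4 - 7b)    [distributive law]
= (32a² + 36ac - 8ab - 108a - 81c + 18b + 81)(-4 - 7b)    [combine like terms]
= -128a² - 224a²b - 144ac - 252abc + 32ab + 56ab² + 432a + 756ab + 324c + 567bc - 72b - 126b² - 324 - 567b    [distributive law]
= -128a² - 224a²b - 144ac - 252abc + 788ab + 56ab² + 432a + 324c + 567bc - 639b - 126b² - 324    [combine like terms]

-128a² - 224a²b - 144ac - 252abc + 788ab + 56ab² + 432a + 324c + 567bc - 639b - 126b² - 324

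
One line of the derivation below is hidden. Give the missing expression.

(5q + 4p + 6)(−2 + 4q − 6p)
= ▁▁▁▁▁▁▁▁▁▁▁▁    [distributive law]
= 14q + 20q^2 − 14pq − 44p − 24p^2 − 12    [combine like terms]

By distributive law:

−10q + 20q^2 − 30pq − 8p + 16pq − 24p^2 − 12 + 24q − 36p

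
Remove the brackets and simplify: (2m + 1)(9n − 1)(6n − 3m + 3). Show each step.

108mn^2 − 54m^2n + 15mn + 6m^2 − 3m + 54n^2 + 21n − 3

(2m + 1)(9n − 1)(6n − 3m + 3)
= (18mn − 2m + 9n − 1)(6n − 3m + 3)    [distributive law]
= 108mn^2 − 54m^2n + 54mn − 12mn + 6m^2 − 6m + 54n^2 − 27mn + 27n − 6n + 3m − 3    [distributive law]
= 108mn^2 − 54m^2n + 15mn + 6m^2 − 3m + 54n^2 + 21n − 3    [combine like terms]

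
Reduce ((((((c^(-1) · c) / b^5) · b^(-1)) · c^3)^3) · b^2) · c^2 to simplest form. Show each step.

((((((c^(-1) · c) / b^5) · b^(-1)) · c^3)^3) · b^2) · c^2
= ((((((c^(-1) · c) / b^5) · b^(-1))^3) · ((c^3)^3)) · b^2) · c^2    [power of a product]
= ((((((c^(-1) · c) / b^5)^3) · ((b^(-1))^3)) · ((c^3)^3)) · b^2) · c^2    [power of a product]
= ((((((c^(-1) · c)^3) / ((b^5)^3)) · ((b^(-1))^3)) · ((c^3)^3)) · b^2) · c^2    [power of a quotient]
= (((((((c^(-1))^3) · (c^3)) / ((b^5)^3)) · ((b^(-1))^3)) · ((c^3)^3)) · b^2) · c^2    [power of a product]
= (((((c^(-3) · (c^3)) / ((b^5)^3)) · ((b^(-1))^3)) · ((c^3)^3)) · b^2) · c^2    [power of a power]
= ((((c^0 / ((b^5)^3)) · ((b^(-1))^3)) · ((c^3)^3)) · b^2) · c^2    [product of powers]
= ((((c^0 / b^15) · ((b^(-1))^3)) · ((c^3)^3)) · b^2) · c^2    [power of a power]
= ((((c^0 / b^15) · b^(-3)) · ((c^3)^3)) · b^2) · c^2    [power of a power]
= ((((c^0 / b^15) · b^(-3)) · c^9) · b^2) · c^2    [power of a power]
= b^(-16)c^11    [quotient of powers; product of powers]

b^(-16)c^11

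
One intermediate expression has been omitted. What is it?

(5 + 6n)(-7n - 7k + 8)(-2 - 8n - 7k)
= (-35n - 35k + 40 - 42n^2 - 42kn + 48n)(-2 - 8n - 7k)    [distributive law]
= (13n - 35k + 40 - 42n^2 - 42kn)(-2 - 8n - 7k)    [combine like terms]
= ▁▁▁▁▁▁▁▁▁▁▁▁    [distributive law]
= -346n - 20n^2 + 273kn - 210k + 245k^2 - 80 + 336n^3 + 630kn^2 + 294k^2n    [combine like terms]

After distributive law, the bracketed line is:

-26n - 104n^2 - 91kn + 70k + 280kn + 245k^2 - 80 - 320n - 280k + 84n^2 + 336n^3 + 294kn^2 + 84kn + 336kn^2 + 294k^2n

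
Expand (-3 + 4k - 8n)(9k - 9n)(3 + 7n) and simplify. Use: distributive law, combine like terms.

-81k - 513kn + 81n + 405n^2 + 108k^2 + 252k^2n - 756kn^2 + 504n^3

(-3 + 4k - 8n)(9k - 9n)(3 + 7n)
= (-27k + 27n + 36k^2 - 36kn - 72kn + 72n^2)(3 + 7n)    [distributive law]
= (-27k + 27n + 36k^2 - 108kn + 72n^2)(3 + 7n)    [combine like terms]
= -81k - 189kn + 81n + 189n^2 + 108k^2 + 252k^2n - 324kn - 756kn^2 + 216n^2 + 504n^3    [distributive law]
= -81k - 513kn + 81n + 405n^2 + 108k^2 + 252k^2n - 756kn^2 + 504n^3    [combine like terms]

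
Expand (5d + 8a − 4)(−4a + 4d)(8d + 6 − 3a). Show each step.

(5d + 8a − 4)(−4a + 4d)(8d + 6 − 3a)
= (−20ad + 20d^2 − 32a^2 + 32ad + 16a − 16d)(8d + 6 − 3a)    [distributive law]
= (12ad + 20d^2 − 32a^2 + 16a − 16d)(8d + 6 − 3a)    [combine like terms]
= 96ad^2 + 72ad − 36a^2d + 160d^3 + 120d^2 − 60ad^2 − 256a^2d − 192a^2 + 96a^3 + 128ad + 96a − 48a^2 − 128d^2 − 96d + 48ad    [distributive law]
= 36ad^2 + 248ad − 292a^2d + 160d^3 − 8d^2 − 240a^2 + 96a^3 + 96a − 96d    [combine like terms]

36ad^2 + 248ad − 292a^2d + 160d^3 − 8d^2 − 240a^2 + 96a^3 + 96a − 96d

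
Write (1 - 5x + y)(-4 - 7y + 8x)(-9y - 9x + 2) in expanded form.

14y + 92x - 8 + 85y^2 - 67xy - 332x^2 - 324xy^2 - 27x^2y + 360x^3 + 63y^3

(1 - 5x + y)(-4 - 7y + 8x)(-9y - 9x + 2)
= (-4 - 7y + 8x + 20x + 35xy - 40x^2 - 4y - 7y^2 + 8xy)(-9y - 9x + 2)    [distributive law]
= (-4 - 11y + 28x + 43xy - 40x^2 - 7y^2)(-9y - 9x + 2)    [combine like terms]
= 36y + 36x - 8 + 99y^2 + 99xy - 22y - 252xy - 252x^2 + 56x - 387xy^2 - 387x^2y + 86xy + 360x^2y + 360x^3 - 80x^2 + 63y^3 + 63xy^2 - 14y^2    [distributive law]
= 14y + 92x - 8 + 85y^2 - 67xy - 332x^2 - 324xy^2 - 27x^2y + 360x^3 + 63y^3    [combine like terms]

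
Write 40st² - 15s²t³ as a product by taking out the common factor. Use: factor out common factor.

40st² - 15s²t³
= 5(8st² - 3s²t³)    [factor out 5]
= 5st²(8 - 3st)    [factor out st²]

5st²(8 - 3st)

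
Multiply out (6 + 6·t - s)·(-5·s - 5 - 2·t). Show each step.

-25·s - 30 - 42·t - 28·s·t - 12·t^2 + 5·s^2

(6 + 6·t - s)·(-5·s - 5 - 2·t)
= -30·s - 30 - 12·t - 30·s·t - 30·t - 12·t^2 + 5·s^2 + 5·s + 2·s·t    [distributive law]
= -25·s - 30 - 42·t - 28·s·t - 12·t^2 + 5·s^2    [combine like terms]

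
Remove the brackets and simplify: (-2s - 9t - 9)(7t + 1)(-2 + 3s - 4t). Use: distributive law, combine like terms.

(-2s - 9t - 9)(7t + 1)(-2 + 3s - 4t)
= (-14st - 2s - 63t² - 9t - 63t - 9)(-2 + 3s - 4t)    [distributive law]
= (-14st - 2s - 63t² - 72t - 9)(-2 + 3s - 4t)    [combine like terms]
= 28st - 42s²t + 56st² + 4s - 6s² + 8st + 126t² - 189st² + 252t³ + 144t - 216st + 288t² + 18 - 27s + 36t    [distributive law]
= -180st - 42s²t - 133st² - 23s - 6s² + 414t² + 252t³ + 180t + 18    [combine like terms]

-180st - 42s²t - 133st² - 23s - 6s² + 414t² + 252t³ + 180t + 18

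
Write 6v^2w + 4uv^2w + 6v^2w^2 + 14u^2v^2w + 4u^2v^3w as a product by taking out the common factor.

2v^2w(3 + 2u + 3w + 7u^2 + 2u^2v)

6v^2w + 4uv^2w + 6v^2w^2 + 14u^2v^2w + 4u^2v^3w
= 2(3v^2w + 2uv^2w + 3v^2w^2 + 7u^2v^2w + 2u^2v^3w)    [factor out 2]
= 2v^2w(3 + 2u + 3w + 7u^2 + 2u^2v)    [factor out v^2w]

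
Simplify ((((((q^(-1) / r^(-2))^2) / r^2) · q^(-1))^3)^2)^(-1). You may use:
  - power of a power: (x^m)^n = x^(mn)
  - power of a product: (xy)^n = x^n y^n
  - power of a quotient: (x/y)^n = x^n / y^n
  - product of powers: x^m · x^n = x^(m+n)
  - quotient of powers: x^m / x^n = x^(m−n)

((((((q^(-1) / r^(-2))^2) / r^2) · q^(-1))^3)^2)^(-1)
= (((((q^(-1) / r^(-2))^2) / r^2) · q^(-1))^3)^(-2)    [power of a power]
= ((((q^(-1) / r^(-2))^2) / r^2) · q^(-1))^(-6)    [power of a power]
= ((((q^(-1) / r^(-2))^2) / r^2)^(-6)) · ((q^(-1))^(-6))    [power of a product]
= ((((q^(-1) / r^(-2))^2)^(-6)) / ((r^2)^(-6))) · ((q^(-1))^(-6))    [power of a quotient]
= (((q^(-1) / r^(-2))^(-12)) / ((r^2)^(-6))) · ((q^(-1))^(-6))    [power of a power]
= ((((q^(-1))^(-12)) / ((r^(-2))^(-12))) / ((r^2)^(-6))) · ((q^(-1))^(-6))    [power of a quotient]
= ((q^12 / ((r^(-2))^(-12))) / ((r^2)^(-6))) · ((q^(-1))^(-6))    [power of a power]
= ((q^12 / r^24) / ((r^2)^(-6))) · ((q^(-1))^(-6))    [power of a power]
= ((q^12 / r^24) / r^(-12)) · ((q^(-1))^(-6))    [power of a power]
= ((q^12 / r^24) / r^(-12)) · q^6    [power of a power]
= q^18r^(-12)    [quotient of powers; product of powers]

q^18r^(-12)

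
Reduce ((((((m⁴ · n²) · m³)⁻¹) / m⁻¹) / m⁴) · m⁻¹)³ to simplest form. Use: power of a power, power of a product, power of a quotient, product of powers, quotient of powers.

m⁻³³n⁻⁶

((((((m⁴ · n²) · m³)⁻¹) / m⁻¹) / m⁴) · m⁻¹)³
= ((((((m⁴ · n²) · m³)⁻¹) / m⁻¹) / m⁴)³) · ((m⁻¹)³)    [power of a product]
= ((((((m⁴ · n²) · m³)⁻¹) / m⁻¹)³) / ((m⁴)³)) · ((m⁻¹)³)    [power of a quotient]
= ((((((m⁴ · n²) · m³)⁻¹)³) / ((m⁻¹)³)) / ((m⁴)³)) · ((m⁻¹)³)    [power of a quotient]
= (((((m⁴ · n²) · m³)⁻³) / ((m⁻¹)³)) / ((m⁴)³)) · ((m⁻¹)³)    [power of a power]
= (((((m⁴ · n²)⁻³) · ((m³)⁻³)) / ((m⁻¹)³)) / ((m⁴)³)) · ((m⁻¹)³)    [power of a product]
= ((((((m⁴)⁻³) · ((n²)⁻³)) · ((m³)⁻³)) / ((m⁻¹)³)) / ((m⁴)³)) · ((m⁻¹)³)    [power of a product]
= ((((m⁻¹² · ((n²)⁻³)) · ((m³)⁻³)) / ((m⁻¹)³)) / ((m⁴)³)) · ((m⁻¹)³)    [power of a power]
= ((((m⁻¹² · n⁻⁶) · ((m³)⁻³)) / ((m⁻¹)³)) / ((m⁴)³)) · ((m⁻¹)³)    [power of a power]
= ((((m⁻¹² · n⁻⁶) · m⁻⁹) / ((m⁻¹)³)) / ((m⁴)³)) · ((m⁻¹)³)    [power of a power]
= ((((m⁻¹² · n⁻⁶) · m⁻⁹) / m⁻³) / ((m⁴)³)) · ((m⁻¹)³)    [power of a power]
= ((((m⁻¹² · n⁻⁶) · m⁻⁹) / m⁻³) / m¹²) · ((m⁻¹)³)    [power of a power]
= ((((m⁻¹² · n⁻⁶) · m⁻⁹) / m⁻³) / m¹²) · m⁻³    [power of a power]
= m⁻³³n⁻⁶    [quotient of powers; product of powers]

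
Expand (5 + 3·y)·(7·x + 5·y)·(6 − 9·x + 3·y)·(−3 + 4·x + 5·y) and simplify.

−630·x + 1785·x^2 + 1632·x·y − 1260·x^3 − 984·x^2·y + 906·x·y^2 − 450·y + 255·y^2 + 690·y^3 − 756·x^3·y − 1233·x^2·y^2 − 180·x·y^3 + 225·y^4

(5 + 3·y)·(7·x + 5·y)·(6 − 9·x + 3·y)·(−3 + 4·x + 5·y)
= (35·x + 25·y + 21·x·y + 15·y^2)·(6 − 9·x + 3·y)·(−3 + 4·x + 5·y)    [distributive law]
= (210·x − 315·x^2 + 105·x·y + 150·y − 225·x·y + 75·y^2 + 126·x·y − 189·x^2·y + 63·x·y^2 + 90·y^2 − 135·x·y^2 + 45·y^3)·(−3 + 4·x + 5·y)    [distributive law]
= (210·x − 315·x^2 + 6·x·y + 150·y + 165·y^2 − 189·x^2·y − 72·x·y^2 + 45·y^3)·(−3 + 4·x + 5·y)    [combine like terms]
= −630·x + 840·x^2 + 1050·x·y + 945·x^2 − 1260·x^3 − 1575·x^2·y − 18·x·y + 24·x^2·y + 30·x·y^2 − 450·y + 600·x·y + 750·y^2 − 495·y^2 + 660·x·y^2 + 825·y^3 + 567·x^2·y − 756·x^3·y − 945·x^2·y^2 + 216·x·y^2 − 288·x^2·y^2 − 360·x·y^3 − 135·y^3 + 180·x·y^3 + 225·y^4    [distributive law]
= −630·x + 1785·x^2 + 1632·x·y − 1260·x^3 − 984·x^2·y + 906·x·y^2 − 450·y + 255·y^2 + 690·y^3 − 756·x^3·y − 1233·x^2·y^2 − 180·x·y^3 + 225·y^4    [combine like terms]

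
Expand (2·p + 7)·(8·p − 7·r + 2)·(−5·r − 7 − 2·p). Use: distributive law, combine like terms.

−52·p^2·r − 232·p^2 − 32·p^3 + 70·p·r^2 − 104·p·r − 448·p + 245·r^2 + 273·r − 98

(2·p + 7)·(8·p − 7·r + 2)·(−5·r − 7 − 2·p)
= (16·p^2 − 14·p·r + 4·p + 56·p − 49·r + 14)·(−5·r − 7 − 2·p)    [distributive law]
= (16·p^2 − 14·p·r + 60·p − 49·r + 14)·(−5·r − 7 − 2·p)    [combine like terms]
= −80·p^2·r − 112·p^2 − 32·p^3 + 70·p·r^2 + 98·p·r + 28·p^2·r − 300·p·r − 420·p − 120·p^2 + 245·r^2 + 343·r + 98·p·r − 70·r − 98 − 28·p    [distributive law]
= −52·p^2·r − 232·p^2 − 32·p^3 + 70·p·r^2 − 104·p·r − 448·p + 245·r^2 + 273·r − 98    [combine like terms]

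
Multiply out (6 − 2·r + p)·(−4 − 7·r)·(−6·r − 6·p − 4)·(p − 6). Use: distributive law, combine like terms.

(6 − 2·r + p)·(−4 − 7·r)·(−6·r − 6·p − 4)·(p − 6)
= (−24 − 42·r + 8·r + 14·r² − 4·p − 7·p·r)·(−6·r − 6·p − 4)·(p − 6)    [distributive law]
= (−24 − 34·r + 14·r² − 4·p − 7·p·r)·(−6·r − 6·p − 4)·(p − 6)    [combine like terms]
= (144·r + 144·p + 96 + 204·r² + 204·p·r + 136·r − 84·r³ − 84·p·r² − 56·r² + 24·p·r + 24·p² + 16·p + 42·p·r² + 42·p²·r + 28·p·r)·(p − 6)    [distributive law]
= (280·r + 160·p + 96 + 148·r² + 256·p·r − 84·r³ − 42·p·r² + 24·p² + 42·p²·r)·(p − 6)    [combine like terms]
= 280·p·r − 1680·r + 160·p² − 960·p + 96·p − 576 + 148·p·r² − 888·r² + 256·p²·r − 1536·p·r − 84·p·r³ + 504·r³ − 42·p²·r² + 252·p·r² + 24·p³ − 144·p² + 42·p³·r − 252·p²·r    [distributive law]
= −1256·p·r − 1680·r + 16·p² − 864·p − 576 + 400·p·r² − 888·r² + 4·p²·r − 84·p·r³ + 504·r³ − 42·p²·r² + 24·p³ + 42·p³·r    [combine like terms]

−1256·p·r − 1680·r + 16·p² − 864·p − 576 + 400·p·r² − 888·r² + 4·p²·r − 84·p·r³ + 504·r³ − 42·p²·r² + 24·p³ + 42·p³·r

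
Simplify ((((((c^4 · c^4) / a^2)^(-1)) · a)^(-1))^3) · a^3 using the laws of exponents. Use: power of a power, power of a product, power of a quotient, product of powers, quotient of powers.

((((((c^4 · c^4) / a^2)^(-1)) · a)^(-1))^3) · a^3
= (((((c^4 · c^4) / a^2)^(-1)) · a)^(-3)) · a^3    [power of a power]
= (((((c^4 · c^4) / a^2)^(-1))^(-3)) · (a^(-3))) · a^3    [power of a product]
= ((((c^4 · c^4) / a^2)^3) · (a^(-3))) · a^3    [power of a power]
= ((((c^4 · c^4)^3) / ((a^2)^3)) · (a^(-3))) · a^3    [power of a quotient]
= (((((c^4)^3) · ((c^4)^3)) / ((a^2)^3)) · (a^(-3))) · a^3    [power of a product]
= (((c^12 · ((c^4)^3)) / ((a^2)^3)) · (a^(-3))) · a^3    [power of a power]
= (((c^12 · c^12) / ((a^2)^3)) · (a^(-3))) · a^3    [power of a power]
= ((c^24 / ((a^2)^3)) · (a^(-3))) · a^3    [product of powers]
= ((c^24 / a^6) · (a^(-3))) · a^3    [power of a power]
= a^(-6)c^24    [quotient of powers; product of powers]

a^(-6)c^24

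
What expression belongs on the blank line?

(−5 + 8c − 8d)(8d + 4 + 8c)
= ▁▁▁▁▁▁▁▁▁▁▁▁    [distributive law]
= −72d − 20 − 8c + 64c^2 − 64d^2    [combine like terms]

Applying distributive law to the line above:

−40d − 20 − 40c + 64cd + 32c + 64c^2 − 64d^2 − 32d − 64cd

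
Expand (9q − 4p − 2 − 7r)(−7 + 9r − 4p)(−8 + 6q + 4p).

(9q − 4p − 2 − 7r)(−7 + 9r − 4p)(−8 + 6q + 4p)
= (−63q + 81qr − 36pq + 28p − 36pr + 16p² + 14 − 18r + 8p + 49r − 63r² + 28pr)(−8 + 6q + 4p)    [distributive law]
= (−63q + 81qr − 36pq + 36p − 8pr + 16p² + 14 + 31r − 63r²)(−8 + 6q + 4p)    [combine like terms]
= 504q − 378q² − 252pq − 648qr + 486q²r + 324pqr + 288pq − 216pq² − 144p²q − 288p + 216pq + 144p² + 64pr − 48pqr − 32p²r − 128p² + 96p²q + 64p³ − 112 + 84q + 56p − 248r + 186qr + 124pr + 504r² − 378qr² − 252pr²    [distributive law]
= 588q − 378q² + 252pq − 462qr + 486q²r + 276pqr − 216pq² − 48p²q − 232p + 16p² + 188pr − 32p²r + 64p³ − 112 − 248r + 504r² − 378qr² − 252pr²    [combine like terms]

588q − 378q² + 252pq − 462qr + 486q²r + 276pqr − 216pq² − 48p²q − 232p + 16p² + 188pr − 32p²r + 64p³ − 112 − 248r + 504r² − 378qr² − 252pr²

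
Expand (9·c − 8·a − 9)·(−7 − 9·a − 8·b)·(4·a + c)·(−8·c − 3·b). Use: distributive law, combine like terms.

920·a·c² − 1959·a·b·c + 504·c³ − 387·b·c² + 2016·a²·c² − 1292·a²·b·c + 648·a·c³ + 2035·a·b·c² + 672·a·b²·c + 576·b·c³ + 216·b²·c² − 4384·a²·c − 1644·a²·b − 2304·a³·c − 864·a³·b − 768·a²·b² − 2016·a·c − 756·a·b − 504·c² − 189·b·c − 864·a·b² − 216·b²·c

(9·c − 8·a − 9)·(−7 − 9·a − 8·b)·(4·a + c)·(−8·c − 3·b)
= (−63·c − 81·a·c − 72·b·c + 56·a + 72·a² + 64·a·b + 63 + 81·a + 72·b)·(4·a + c)·(−8·c − 3·b)    [distributive law]
= (−63·c − 81·a·c − 72·b·c + 137·a + 72·a² + 64·a·b + 63 + 72·b)·(4·a + c)·(−8·c − 3·b)    [combine like terms]
= (−252·a·c − 63·c² − 324·a²·c − 81·a·c² − 288·a·b·c − 72·b·c² + 548·a² + 137·a·c + 288·a³ + 72·a²·c + 256·a²·b + 64·a·b·c + 252·a + 63·c + 288·a·b + 72·b·c)·(−8·c − 3·b)    [distributive law]
= (−115·a·c − 63·c² − 252·a²·c − 81·a·c² − 224·a·b·c − 72·b·c² + 548·a² + 288·a³ + 256·a²·b + 252·a + 63·c + 288·a·b + 72·b·c)·(−8·c − 3·b)    [combine like terms]
= 920·a·c² + 345·a·b·c + 504·c³ + 189·b·c² + 2016·a²·c² + 756·a²·b·c + 648·a·c³ + 243·a·b·c² + 1792·a·b·c² + 672·a·b²·c + 576·b·c³ + 216·b²·c² − 4384·a²·c − 1644·a²·b − 2304·a³·c − 864·a³·b − 2048·a²·b·c − 768·a²·b² − 2016·a·c − 756·a·b − 504·c² − 189·b·c − 2304·a·b·c − 864·a·b² − 576·b·c² − 216·b²·c    [distributive law]
= 920·a·c² − 1959·a·b·c + 504·c³ − 387·b·c² + 2016·a²·c² − 1292·a²·b·c + 648·a·c³ + 2035·a·b·c² + 672·a·b²·c + 576·b·c³ + 216·b²·c² − 4384·a²·c − 1644·a²·b − 2304·a³·c − 864·a³·b − 768·a²·b² − 2016·a·c − 756·a·b − 504·c² − 189·b·c − 864·a·b² − 216·b²·c    [combine like terms]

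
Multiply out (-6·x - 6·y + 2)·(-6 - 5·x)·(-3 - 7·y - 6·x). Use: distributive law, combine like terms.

(-6·x - 6·y + 2)·(-6 - 5·x)·(-3 - 7·y - 6·x)
= (36·x + 30·x² + 36·y + 30·x·y - 12 - 10·x)·(-3 - 7·y - 6·x)    [distributive law]
= (26·x + 30·x² + 36·y + 30·x·y - 12)·(-3 - 7·y - 6·x)    [combine like terms]
= -78·x - 182·x·y - 156·x² - 90·x² - 210·x²·y - 180·x³ - 108·y - 252·y² - 216·x·y - 90·x·y - 210·x·y² - 180·x²·y + 36 + 84·y + 72·x    [distributive law]
= -6·x - 488·x·y - 246·x² - 390·x²·y - 180·x³ - 24·y - 252·y² - 210·x·y² + 36    [combine like terms]

-6·x - 488·x·y - 246·x² - 390·x²·y - 180·x³ - 24·y - 252·y² - 210·x·y² + 36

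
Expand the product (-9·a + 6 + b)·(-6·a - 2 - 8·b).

(-9·a + 6 + b)·(-6·a - 2 - 8·b)
= 54·a^2 + 18·a + 72·a·b - 36·a - 12 - 48·b - 6·a·b - 2·b - 8·b^2    [distributive law]
= 54·a^2 - 18·a + 66·a·b - 12 - 50·b - 8·b^2    [combine like terms]

54·a^2 - 18·a + 66·a·b - 12 - 50·b - 8·b^2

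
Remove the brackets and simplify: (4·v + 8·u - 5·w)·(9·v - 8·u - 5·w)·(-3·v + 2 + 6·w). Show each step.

(4·v + 8·u - 5·w)·(9·v - 8·u - 5·w)·(-3·v + 2 + 6·w)
= (36·v^2 - 32·u·v - 20·v·w + 72·u·v - 64·u^2 - 40·u·w - 45·v·w + 40·u·w + 25·w^2)·(-3·v + 2 + 6·w)    [distributive law]
= (36·v^2 + 40·u·v - 65·v·w - 64·u^2 + 25·w^2)·(-3·v + 2 + 6·w)    [combine like terms]
= -108·v^3 + 72·v^2 + 216·v^2·w - 120·u·v^2 + 80·u·v + 240·u·v·w + 195·v^2·w - 130·v·w - 390·v·w^2 + 192·u^2·v - 128·u^2 - 384·u^2·w - 75·v·w^2 + 50·w^2 + 150·w^3    [distributive law]
= -108·v^3 + 72·v^2 + 411·v^2·w - 120·u·v^2 + 80·u·v + 240·u·v·w - 130·v·w - 465·v·w^2 + 192·u^2·v - 128·u^2 - 384·u^2·w + 50·w^2 + 150·w^3    [combine like terms]

-108·v^3 + 72·v^2 + 411·v^2·w - 120·u·v^2 + 80·u·v + 240·u·v·w - 130·v·w - 465·v·w^2 + 192·u^2·v - 128·u^2 - 384·u^2·w + 50·w^2 + 150·w^3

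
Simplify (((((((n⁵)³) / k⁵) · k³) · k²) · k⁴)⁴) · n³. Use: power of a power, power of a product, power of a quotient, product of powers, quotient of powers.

k¹⁶n⁶³

(((((((n⁵)³) / k⁵) · k³) · k²) · k⁴)⁴) · n³
= (((((((n⁵)³) / k⁵) · k³) · k²)⁴) · ((k⁴)⁴)) · n³    [power of a product]
= (((((((n⁵)³) / k⁵) · k³)⁴) · ((k²)⁴)) · ((k⁴)⁴)) · n³    [power of a product]
= (((((((n⁵)³) / k⁵)⁴) · ((k³)⁴)) · ((k²)⁴)) · ((k⁴)⁴)) · n³    [power of a product]
= (((((((n⁵)³)⁴) / ((k⁵)⁴)) · ((k³)⁴)) · ((k²)⁴)) · ((k⁴)⁴)) · n³    [power of a quotient]
= ((((((n⁵)¹²) / ((k⁵)⁴)) · ((k³)⁴)) · ((k²)⁴)) · ((k⁴)⁴)) · n³    [power of a power]
= ((((n⁶⁰ / ((k⁵)⁴)) · ((k³)⁴)) · ((k²)⁴)) · ((k⁴)⁴)) · n³    [power of a power]
= ((((n⁶⁰ / k²⁰) · ((k³)⁴)) · ((k²)⁴)) · ((k⁴)⁴)) · n³    [power of a power]
= ((((n⁶⁰ / k²⁰) · k¹²) · ((k²)⁴)) · ((k⁴)⁴)) · n³    [power of a power]
= ((((n⁶⁰ / k²⁰) · k¹²) · k⁸) · ((k⁴)⁴)) · n³    [power of a power]
= ((((n⁶⁰ / k²⁰) · k¹²) · k⁸) · k¹⁶) · n³    [power of a power]
= k¹⁶n⁶³    [quotient of powers; product of powers]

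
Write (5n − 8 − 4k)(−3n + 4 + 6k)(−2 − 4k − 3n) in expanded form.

(5n − 8 − 4k)(−3n + 4 + 6k)(−2 − 4k − 3n)
= (−15n^2 + 20n + 30kn + 24n − 32 − 48k + 12kn − 16k − 24k^2)(−2 − 4k − 3n)    [distributive law]
= (−15n^2 + 44n + 42kn − 32 − 64k − 24k^2)(−2 − 4k − 3n)    [combine like terms]
= 30n^2 + 60kn^2 + 45n^3 − 88n − 176kn − 132n^2 − 84kn − 168k^2n − 126kn^2 + 64 + 128k + 96n + 128k + 256k^2 + 192kn + 48k^2 + 96k^3 + 72k^2n    [distributive law]
= −102n^2 − 66kn^2 + 45n^3 + 8n − 68kn − 96k^2n + 64 + 256k + 304k^2 + 96k^3    [combine like terms]

−102n^2 − 66kn^2 + 45n^3 + 8n − 68kn − 96k^2n + 64 + 256k + 304k^2 + 96k^3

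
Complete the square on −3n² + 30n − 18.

−3n² + 30n − 18
= −3(n² − 10n) − 18    [factor out -3 from the n-terms]
= −3(n² − 10n + 25 − 25) − 18    [add and subtract 25 inside the bracket]
= −3(n − 5)² + 75 − 18    [perfect-square identity]
= −3(n − 5)² + 57    [combine constants]

−3(n − 5)² + 57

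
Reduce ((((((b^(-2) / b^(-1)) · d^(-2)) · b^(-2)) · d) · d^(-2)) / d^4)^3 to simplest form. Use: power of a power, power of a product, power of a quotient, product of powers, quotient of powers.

b^(-9)d^(-21)

((((((b^(-2) / b^(-1)) · d^(-2)) · b^(-2)) · d) · d^(-2)) / d^4)^3
= ((((((b^(-2) / b^(-1)) · d^(-2)) · b^(-2)) · d) · d^(-2))^3) / ((d^4)^3)    [power of a quotient]
= ((((((b^(-2) / b^(-1)) · d^(-2)) · b^(-2)) · d)^3) · ((d^(-2))^3)) / ((d^4)^3)    [power of a product]
= ((((((b^(-2) / b^(-1)) · d^(-2)) · b^(-2))^3) · (d^3)) · ((d^(-2))^3)) / ((d^4)^3)    [power of a product]
= ((((((b^(-2) / b^(-1)) · d^(-2))^3) · ((b^(-2))^3)) · (d^3)) · ((d^(-2))^3)) / ((d^4)^3)    [power of a product]
= ((((((b^(-2) / b^(-1))^3) · ((d^(-2))^3)) · ((b^(-2))^3)) · (d^3)) · ((d^(-2))^3)) / ((d^4)^3)    [power of a product]
= (((((((b^(-2))^3) / ((b^(-1))^3)) · ((d^(-2))^3)) · ((b^(-2))^3)) · (d^3)) · ((d^(-2))^3)) / ((d^4)^3)    [power of a quotient]
= (((((b^(-6) / ((b^(-1))^3)) · ((d^(-2))^3)) · ((b^(-2))^3)) · (d^3)) · ((d^(-2))^3)) / ((d^4)^3)    [power of a power]
= (((((b^(-6) / b^(-3)) · ((d^(-2))^3)) · ((b^(-2))^3)) · (d^3)) · ((d^(-2))^3)) / ((d^4)^3)    [power of a power]
= ((((b^(-3) · ((d^(-2))^3)) · ((b^(-2))^3)) · (d^3)) · ((d^(-2))^3)) / ((d^4)^3)    [quotient of powers]
= ((((b^(-3) · d^(-6)) · ((b^(-2))^3)) · (d^3)) · ((d^(-2))^3)) / ((d^4)^3)    [power of a power]
= ((((b^(-3) · d^(-6)) · b^(-6)) · (d^3)) · ((d^(-2))^3)) / ((d^4)^3)    [power of a power]
= ((((b^(-3) · d^(-6)) · b^(-6)) · d^3) · d^(-6)) / ((d^4)^3)    [power of a power]
= ((((b^(-3) · d^(-6)) · b^(-6)) · d^3) · d^(-6)) / d^12    [power of a power]
= b^(-9)d^(-21)    [quotient of powers; product of powers]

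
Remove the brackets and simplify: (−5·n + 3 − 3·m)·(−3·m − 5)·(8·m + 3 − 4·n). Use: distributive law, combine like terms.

(−5·n + 3 − 3·m)·(−3·m − 5)·(8·m + 3 − 4·n)
= (15·m·n + 25·n − 9·m − 15 + 9·m^2 + 15·m)·(8·m + 3 − 4·n)    [distributive law]
= (15·m·n + 25·n + 6·m − 15 + 9·m^2)·(8·m + 3 − 4·n)    [combine like terms]
= 120·m^2·n + 45·m·n − 60·m·n^2 + 200·m·n + 75·n − 100·n^2 + 48·m^2 + 18·m − 24·m·n − 120·m − 45 + 60·n + 72·m^3 + 27·m^2 − 36·m^2·n    [distributive law]
= 84·m^2·n + 221·m·n − 60·m·n^2 + 135·n − 100·n^2 + 75·m^2 − 102·m − 45 + 72·m^3    [combine like terms]

84·m^2·n + 221·m·n − 60·m·n^2 + 135·n − 100·n^2 + 75·m^2 − 102·m − 45 + 72·m^3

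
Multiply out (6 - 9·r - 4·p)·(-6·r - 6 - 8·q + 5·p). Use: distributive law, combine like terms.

18·r - 36 - 48·q + 54·p + 54·r² + 72·q·r - 21·p·r + 32·p·q - 20·p²

(6 - 9·r - 4·p)·(-6·r - 6 - 8·q + 5·p)
= -36·r - 36 - 48·q + 30·p + 54·r² + 54·r + 72·q·r - 45·p·r + 24·p·r + 24·p + 32·p·q - 20·p²    [distributive law]
= 18·r - 36 - 48·q + 54·p + 54·r² + 72·q·r - 21·p·r + 32·p·q - 20·p²    [combine like terms]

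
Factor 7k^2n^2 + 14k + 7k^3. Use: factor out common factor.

7k^2n^2 + 14k + 7k^3
= 7(k^2n^2 + 2k + k^3)    [factor out 7]
= 7k(kn^2 + 2 + k^2)    [factor out k]

7k(kn^2 + 2 + k^2)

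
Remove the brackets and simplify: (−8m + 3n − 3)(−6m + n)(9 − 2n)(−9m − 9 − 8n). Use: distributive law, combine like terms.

(−8m + 3n − 3)(−6m + n)(9 − 2n)(−9m − 9 − 8n)
= (48m^2 − 8mn − 18mn + 3n^2 + 18m − 3n)(9 − 2n)(−9m − 9 − 8n)    [distributive law]
= (48m^2 − 26mn + 3n^2 + 18m − 3n)(9 − 2n)(−9m − 9 − 8n)    [combine like terms]
= (432m^2 − 96m^2n − 234mn + 52mn^2 + 27n^2 − 6n^3 + 162m − 36mn − 27n + 6n^2)(−9m − 9 − 8n)    [distributive law]
= (432m^2 − 96m^2n − 270mn + 52mn^2 + 33n^2 − 6n^3 + 162m − 27n)(−9m − 9 − 8n)    [combine like terms]
= −3888m^3 − 3888m^2 − 3456m^2n + 864m^3n + 864m^2n + 768m^2n^2 + 2430m^2n + 2430mn + 2160mn^2 − 468m^2n^2 − 468mn^2 − 416mn^3 − 297mn^2 − 297n^2 − 264n^3 + 54mn^3 + 54n^3 + 48n^4 − 1458m^2 − 1458m − 1296mn + 243mn + 243n + 216n^2    [distributive law]
= −3888m^3 − 5346m^2 − 162m^2n + 864m^3n + 300m^2n^2 + 1377mn + 1395mn^2 − 362mn^3 − 81n^2 − 210n^3 + 48n^4 − 1458m + 243n    [combine like terms]

−3888m^3 − 5346m^2 − 162m^2n + 864m^3n + 300m^2n^2 + 1377mn + 1395mn^2 − 362mn^3 − 81n^2 − 210n^3 + 48n^4 − 1458m + 243n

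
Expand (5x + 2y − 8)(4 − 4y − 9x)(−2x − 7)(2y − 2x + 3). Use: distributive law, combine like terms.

118x^2y + 8x^3 + 1553x^2 − 42xy − 2188x + 120x^2y^2 + 28x^3y + 308xy^2 − 180x^4 − 392y^2 − 392y + 32xy^3 + 112y^3 + 672

(5x + 2y − 8)(4 − 4y − 9x)(−2x − 7)(2y − 2x + 3)
= (20x − 20xy − 45x^2 + 8y − 8y^2 − 18xy − 32 + 32y + 72x)(−2x − 7)(2y − 2x + 3)    [distributive law]
= (92x − 38xy − 45x^2 + 40y − 8y^2 − 32)(−2x − 7)(2y − 2x + 3)    [combine like terms]
= (−184x^2 − 644x + 76x^2y + 266xy + 90x^3 + 315x^2 − 80xy − 280y + 16xy^2 + 56y^2 + 64x + 224)(2y − 2x + 3)    [distributive law]
= (131x^2 − 580x + 76x^2y + 186xy + 90x^3 − 280y + 16xy^2 + 56y^2 + 224)(2y − 2x + 3)    [combine like terms]
= 262x^2y − 262x^3 + 393x^2 − 1160xy + 1160x^2 − 1740x + 152x^2y^2 − 152x^3y + 228x^2y + 372xy^2 − 372x^2y + 558xy + 180x^3y − 180x^4 + 270x^3 − 560y^2 + 560xy − 840y + 32xy^3 − 32x^2y^2 + 48xy^2 + 112y^3 − 112xy^2 + 168y^2 + 448y − 448x + 672    [distributive law]
= 118x^2y + 8x^3 + 1553x^2 − 42xy − 2188x + 120x^2y^2 + 28x^3y + 308xy^2 − 180x^4 − 392y^2 − 392y + 32xy^3 + 112y^3 + 672    [combine like terms]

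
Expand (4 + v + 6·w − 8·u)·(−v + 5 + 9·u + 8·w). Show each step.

v + 20 − 4·u + 62·w − v² + 17·u·v + 2·v·w − 10·u·w + 48·w² − 72·u²

(4 + v + 6·w − 8·u)·(−v + 5 + 9·u + 8·w)
= −4·v + 20 + 36·u + 32·w − v² + 5·v + 9·u·v + 8·v·w − 6·v·w + 30·w + 54·u·w + 48·w² + 8·u·v − 40·u − 72·u² − 64·u·w    [distributive law]
= v + 20 − 4·u + 62·w − v² + 17·u·v + 2·v·w − 10·u·w + 48·w² − 72·u²    [combine like terms]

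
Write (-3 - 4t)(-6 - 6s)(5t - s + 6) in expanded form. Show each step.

(-3 - 4t)(-6 - 6s)(5t - s + 6)
= (18 + 18s + 24t + 24st)(5t - s + 6)    [distributive law]
= 90t - 18s + 108 + 90st - 18s^2 + 108s + 120t^2 - 24st + 144t + 120st^2 - 24s^2t + 144st    [distributive law]
= 234t + 90s + 108 + 210st - 18s^2 + 120t^2 + 120st^2 - 24s^2t    [combine like terms]

234t + 90s + 108 + 210st - 18s^2 + 120t^2 + 120st^2 - 24s^2t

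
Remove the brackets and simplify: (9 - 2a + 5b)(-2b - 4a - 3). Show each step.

(9 - 2a + 5b)(-2b - 4a - 3)
= -18b - 36a - 27 + 4ab + 8a^2 + 6a - 10b^2 - 20ab - 15b    [distributive law]
= -33b - 30a - 27 - 16ab + 8a^2 - 10b^2    [combine like terms]

-33b - 30a - 27 - 16ab + 8a^2 - 10b^2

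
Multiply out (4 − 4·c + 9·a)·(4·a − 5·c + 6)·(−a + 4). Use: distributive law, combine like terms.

(4 − 4·c + 9·a)·(4·a − 5·c + 6)·(−a + 4)
= (16·a − 20·c + 24 − 16·a·c + 20·c² − 24·c + 36·a² − 45·a·c + 54·a)·(−a + 4)    [distributive law]
= (70·a − 44·c + 24 − 61·a·c + 20·c² + 36·a²)·(−a + 4)    [combine like terms]
= −70·a² + 280·a + 44·a·c − 176·c − 24·a + 96 + 61·a²·c − 244·a·c − 20·a·c² + 80·c² − 36·a³ + 144·a²    [distributive law]
= 74·a² + 256·a − 200·a·c − 176·c + 96 + 61·a²·c − 20·a·c² + 80·c² − 36·a³    [combine like terms]

74·a² + 256·a − 200·a·c − 176·c + 96 + 61·a²·c − 20·a·c² + 80·c² − 36·a³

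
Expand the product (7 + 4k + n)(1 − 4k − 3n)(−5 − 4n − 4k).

(7 + 4k + n)(1 − 4k − 3n)(−5 − 4n − 4k)
= (7 − 28k − 21n + 4k − 16k^2 − 12kn + n − 4kn − 3n^2)(−5 − 4n − 4k)    [distributive law]
= (7 − 24k − 20n − 16k^2 − 16kn − 3n^2)(−5 − 4n − 4k)    [combine like terms]
= −35 − 28n − 28k + 120k + 96kn + 96k^2 + 100n + 80n^2 + 80kn + 80k^2 + 64k^2n + 64k^3 + 80kn + 64kn^2 + 64k^2n + 15n^2 + 12n^3 + 12kn^2    [distributive law]
= −35 + 72n + 92k + 256kn + 176k^2 + 95n^2 + 128k^2n + 64k^3 + 76kn^2 + 12n^3    [combine like terms]

−35 + 72n + 92k + 256kn + 176k^2 + 95n^2 + 128k^2n + 64k^3 + 76kn^2 + 12n^3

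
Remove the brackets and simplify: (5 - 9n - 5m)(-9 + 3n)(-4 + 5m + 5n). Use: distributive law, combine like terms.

180 - 405m - 609n + 765mn + 588n² - 210mn² - 135n³ + 225m² - 75m²n

(5 - 9n - 5m)(-9 + 3n)(-4 + 5m + 5n)
= (-45 + 15n + 81n - 27n² + 45m - 15mn)(-4 + 5m + 5n)    [distributive law]
= (-45 + 96n - 27n² + 45m - 15mn)(-4 + 5m + 5n)    [combine like terms]
= 180 - 225m - 225n - 384n + 480mn + 480n² + 108n² - 135mn² - 135n³ - 180m + 225m² + 225mn + 60mn - 75m²n - 75mn²    [distributive law]
= 180 - 405m - 609n + 765mn + 588n² - 210mn² - 135n³ + 225m² - 75m²n    [combine like terms]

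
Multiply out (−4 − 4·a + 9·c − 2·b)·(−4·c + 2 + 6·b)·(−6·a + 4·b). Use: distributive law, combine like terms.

−204·a·c + 136·b·c + 48·a − 32·b + 136·a·b − 112·b^2 − 96·a^2·c − 308·a·b·c + 48·a^2 + 144·a^2·b − 24·a·b^2 + 216·a·c^2 − 144·b·c^2 + 248·b^2·c − 48·b^3

(−4 − 4·a + 9·c − 2·b)·(−4·c + 2 + 6·b)·(−6·a + 4·b)
= (16·c − 8 − 24·b + 16·a·c − 8·a − 24·a·b − 36·c^2 + 18·c + 54·b·c + 8·b·c − 4·b − 12·b^2)·(−6·a + 4·b)    [distributive law]
= (34·c − 8 − 28·b + 16·a·c − 8·a − 24·a·b − 36·c^2 + 62·b·c − 12·b^2)·(−6·a + 4·b)    [combine like terms]
= −204·a·c + 136·b·c + 48·a − 32·b + 168·a·b − 112·b^2 − 96·a^2·c + 64·a·b·c + 48·a^2 − 32·a·b + 144·a^2·b − 96·a·b^2 + 216·a·c^2 − 144·b·c^2 − 372·a·b·c + 248·b^2·c + 72·a·b^2 − 48·b^3    [distributive law]
= −204·a·c + 136·b·c + 48·a − 32·b + 136·a·b − 112·b^2 − 96·a^2·c − 308·a·b·c + 48·a^2 + 144·a^2·b − 24·a·b^2 + 216·a·c^2 − 144·b·c^2 + 248·b^2·c − 48·b^3    [combine like terms]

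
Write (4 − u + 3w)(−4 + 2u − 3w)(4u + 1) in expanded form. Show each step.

−52u − 16 + 46u² − 87uw − 24w − 8u³ + 36u²w − 36uw² − 9w²

(4 − u + 3w)(−4 + 2u − 3w)(4u + 1)
= (−16 + 8u − 12w + 4u − 2u² + 3uw − 12w + 6uw − 9w²)(4u + 1)    [distributive law]
= (−16 + 12u − 24w − 2u² + 9uw − 9w²)(4u + 1)    [combine like terms]
= −64u − 16 + 48u² + 12u − 96uw − 24w − 8u³ − 2u² + 36u²w + 9uw − 36uw² − 9w²    [distributive law]
= −52u − 16 + 46u² − 87uw − 24w − 8u³ + 36u²w − 36uw² − 9w²    [combine like terms]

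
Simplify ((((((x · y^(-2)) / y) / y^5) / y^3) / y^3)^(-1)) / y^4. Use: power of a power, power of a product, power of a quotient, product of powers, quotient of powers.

((((((x · y^(-2)) / y) / y^5) / y^3) / y^3)^(-1)) / y^4
= ((((((x · y^(-2)) / y) / y^5) / y^3)^(-1)) / ((y^3)^(-1))) / y^4    [power of a quotient]
= ((((((x · y^(-2)) / y) / y^5)^(-1)) / ((y^3)^(-1))) / ((y^3)^(-1))) / y^4    [power of a quotient]
= ((((((x · y^(-2)) / y)^(-1)) / ((y^5)^(-1))) / ((y^3)^(-1))) / ((y^3)^(-1))) / y^4    [power of a quotient]
= ((((((x · y^(-2))^(-1)) / (y^(-1))) / ((y^5)^(-1))) / ((y^3)^(-1))) / ((y^3)^(-1))) / y^4    [power of a quotient]
= ((((((x^(-1)) · ((y^(-2))^(-1))) / (y^(-1))) / ((y^5)^(-1))) / ((y^3)^(-1))) / ((y^3)^(-1))) / y^4    [power of a product]
= (((((x^(-1) · y^2) / (y^(-1))) / ((y^5)^(-1))) / ((y^3)^(-1))) / ((y^3)^(-1))) / y^4    [power of a power]
= (((((x^(-1) · y^2) / y^(-1)) / y^(-5)) / ((y^3)^(-1))) / ((y^3)^(-1))) / y^4    [power of a power]
= (((((x^(-1) · y^2) / y^(-1)) / y^(-5)) / y^(-3)) / ((y^3)^(-1))) / y^4    [power of a power]
= (((((x^(-1) · y^2) / y^(-1)) / y^(-5)) / y^(-3)) / y^(-3)) / y^4    [power of a power]
= x^(-1)y^10    [quotient of powers; product of powers]

x^(-1)y^10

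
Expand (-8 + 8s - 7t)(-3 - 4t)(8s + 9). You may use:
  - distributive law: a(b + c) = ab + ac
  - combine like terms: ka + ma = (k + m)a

-24s + 216 + 136st + 477t - 192s^2 - 256s^2t + 224st^2 + 252t^2

(-8 + 8s - 7t)(-3 - 4t)(8s + 9)
= (24 + 32t - 24s - 32st + 21t + 28t^2)(8s + 9)    [distributive law]
= (24 + 53t - 24s - 32st + 28t^2)(8s + 9)    [combine like terms]
= 192s + 216 + 424st + 477t - 192s^2 - 216s - 256s^2t - 288st + 224st^2 + 252t^2    [distributive law]
= -24s + 216 + 136st + 477t - 192s^2 - 256s^2t + 224st^2 + 252t^2    [combine like terms]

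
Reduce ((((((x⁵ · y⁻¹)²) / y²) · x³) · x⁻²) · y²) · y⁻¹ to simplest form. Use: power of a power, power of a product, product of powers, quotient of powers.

((((((x⁵ · y⁻¹)²) / y²) · x³) · x⁻²) · y²) · y⁻¹
= (((((((x⁵)²) · ((y⁻¹)²)) / y²) · x³) · x⁻²) · y²) · y⁻¹    [power of a product]
= (((((x¹⁰ · ((y⁻¹)²)) / y²) · x³) · x⁻²) · y²) · y⁻¹    [power of a power]
= (((((x¹⁰ · y⁻²) / y²) · x³) · x⁻²) · y²) · y⁻¹    [power of a power]
= x¹¹y⁻³    [quotient of powers; product of powers]

x¹¹y⁻³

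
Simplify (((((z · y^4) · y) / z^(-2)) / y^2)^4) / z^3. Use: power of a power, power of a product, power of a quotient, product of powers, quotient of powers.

(((((z · y^4) · y) / z^(-2)) / y^2)^4) / z^3
= (((((z · y^4) · y) / z^(-2))^4) / ((y^2)^4)) / z^3    [power of a quotient]
= (((((z · y^4) · y)^4) / ((z^(-2))^4)) / ((y^2)^4)) / z^3    [power of a quotient]
= (((((z · y^4)^4) · (y^4)) / ((z^(-2))^4)) / ((y^2)^4)) / z^3    [power of a product]
= (((((z^4) · ((y^4)^4)) · (y^4)) / ((z^(-2))^4)) / ((y^2)^4)) / z^3    [power of a product]
= ((((z^4 · y^16) · (y^4)) / ((z^(-2))^4)) / ((y^2)^4)) / z^3    [power of a power]
= ((((z^4 · y^16) · y^4) / z^(-8)) / ((y^2)^4)) / z^3    [power of a power]
= ((((z^4 · y^16) · y^4) / z^(-8)) / y^8) / z^3    [power of a power]
= y^12z^9    [quotient of powers; product of powers]

y^12z^9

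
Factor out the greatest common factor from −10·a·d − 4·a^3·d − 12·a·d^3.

−10·a·d − 4·a^3·d − 12·a·d^3
= 2(−5·a·d − 2·a^3·d − 6·a·d^3)    [factor out 2]
= 2·a·d(−5 − 2·a^2 − 6·d^2)    [factor out a·d]

2·a·d(−5 − 2·a^2 − 6·d^2)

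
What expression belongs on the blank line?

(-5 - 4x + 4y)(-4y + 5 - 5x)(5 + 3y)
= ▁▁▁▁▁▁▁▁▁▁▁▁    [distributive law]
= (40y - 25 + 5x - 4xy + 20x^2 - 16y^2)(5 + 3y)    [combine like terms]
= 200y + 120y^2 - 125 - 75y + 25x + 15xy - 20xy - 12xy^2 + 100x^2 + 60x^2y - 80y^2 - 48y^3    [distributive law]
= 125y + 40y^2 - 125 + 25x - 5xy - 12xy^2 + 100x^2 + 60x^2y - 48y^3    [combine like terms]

After distributive law, the bracketed line is:

(20y - 25 + 25x + 16xy - 20x + 20x^2 - 16y^2 + 20y - 20xy)(5 + 3y)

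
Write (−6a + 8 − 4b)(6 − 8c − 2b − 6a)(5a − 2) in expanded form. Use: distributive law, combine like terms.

(−6a + 8 − 4b)(6 − 8c − 2b − 6a)(5a − 2)
= (−36a + 48ac + 12ab + 36a² + 48 − 64c − 16b − 48a − 24b + 32bc + 8b² + 24ab)(5a − 2)    [distributive law]
= (−84a + 48ac + 36ab + 36a² + 48 − 64c − 40b + 32bc + 8b²)(5a − 2)    [combine like terms]
= −420a² + 168a + 240a²c − 96ac + 180a²b − 72ab + 180a³ − 72a² + 240a − 96 − 320ac + 128c − 200ab + 80b + 160abc − 64bc + 40ab² − 16b²    [distributive law]
= −492a² + 408a + 240a²c − 416ac + 180a²b − 272ab + 180a³ − 96 + 128c + 80b + 160abc − 64bc + 40ab² − 16b²    [combine like terms]

−492a² + 408a + 240a²c − 416ac + 180a²b − 272ab + 180a³ − 96 + 128c + 80b + 160abc − 64bc + 40ab² − 16b²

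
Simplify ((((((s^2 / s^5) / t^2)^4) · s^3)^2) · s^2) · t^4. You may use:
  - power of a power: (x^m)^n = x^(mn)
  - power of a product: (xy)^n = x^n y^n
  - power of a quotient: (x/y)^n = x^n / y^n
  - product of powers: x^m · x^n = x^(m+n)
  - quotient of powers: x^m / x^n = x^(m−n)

((((((s^2 / s^5) / t^2)^4) · s^3)^2) · s^2) · t^4
= ((((((s^2 / s^5) / t^2)^4)^2) · ((s^3)^2)) · s^2) · t^4    [power of a product]
= (((((s^2 / s^5) / t^2)^8) · ((s^3)^2)) · s^2) · t^4    [power of a power]
= (((((s^2 / s^5)^8) / ((t^2)^8)) · ((s^3)^2)) · s^2) · t^4    [power of a quotient]
= ((((((s^2)^8) / ((s^5)^8)) / ((t^2)^8)) · ((s^3)^2)) · s^2) · t^4    [power of a quotient]
= ((((s^16 / ((s^5)^8)) / ((t^2)^8)) · ((s^3)^2)) · s^2) · t^4    [power of a power]
= ((((s^16 / s^40) / ((t^2)^8)) · ((s^3)^2)) · s^2) · t^4    [power of a power]
= (((s^(-24) / ((t^2)^8)) · ((s^3)^2)) · s^2) · t^4    [quotient of powers]
= (((s^(-24) / t^16) · ((s^3)^2)) · s^2) · t^4    [power of a power]
= (((s^(-24) / t^16) · s^6) · s^2) · t^4    [power of a power]
= s^(-16)t^(-12)    [quotient of powers; product of powers]

s^(-16)t^(-12)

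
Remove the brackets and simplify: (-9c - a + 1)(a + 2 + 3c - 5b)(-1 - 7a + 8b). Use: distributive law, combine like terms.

(-9c - a + 1)(a + 2 + 3c - 5b)(-1 - 7a + 8b)
= (-9ac - 18c - 27c^2 + 45bc - a^2 - 2a - 3ac + 5ab + a + 2 + 3c - 5b)(-1 - 7a + 8b)    [distributive law]
= (-12ac - 15c - 27c^2 + 45bc - a^2 - a + 5ab + 2 - 5b)(-1 - 7a + 8b)    [combine like terms]
= 12ac + 84a^2c - 96abc + 15c + 105ac - 120bc + 27c^2 + 189ac^2 - 216bc^2 - 45bc - 315abc + 360b^2c + a^2 + 7a^3 - 8a^2b + a + 7a^2 - 8ab - 5ab - 35a^2b + 40ab^2 - 2 - 14a + 16b + 5b + 35ab - 40b^2    [distributive law]
= 117ac + 84a^2c - 411abc + 15c - 165bc + 27c^2 + 189ac^2 - 216bc^2 + 360b^2c + 8a^2 + 7a^3 - 43a^2b - 13a + 22ab + 40ab^2 - 2 + 21b - 40b^2    [combine like terms]

117ac + 84a^2c - 411abc + 15c - 165bc + 27c^2 + 189ac^2 - 216bc^2 + 360b^2c + 8a^2 + 7a^3 - 43a^2b - 13a + 22ab + 40ab^2 - 2 + 21b - 40b^2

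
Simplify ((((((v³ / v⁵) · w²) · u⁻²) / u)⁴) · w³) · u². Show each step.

u⁻¹⁰v⁻⁸w¹¹

((((((v³ / v⁵) · w²) · u⁻²) / u)⁴) · w³) · u²
= ((((((v³ / v⁵) · w²) · u⁻²)⁴) / (u⁴)) · w³) · u²    [power of a quotient]
= ((((((v³ / v⁵) · w²)⁴) · ((u⁻²)⁴)) / (u⁴)) · w³) · u²    [power of a product]
= ((((((v³ / v⁵)⁴) · ((w²)⁴)) · ((u⁻²)⁴)) / (u⁴)) · w³) · u²    [power of a product]
= (((((((v³)⁴) / ((v⁵)⁴)) · ((w²)⁴)) · ((u⁻²)⁴)) / (u⁴)) · w³) · u²    [power of a quotient]
= (((((v¹² / ((v⁵)⁴)) · ((w²)⁴)) · ((u⁻²)⁴)) / (u⁴)) · w³) · u²    [power of a power]
= (((((v¹² / v²⁰) · ((w²)⁴)) · ((u⁻²)⁴)) / (u⁴)) · w³) · u²    [power of a power]
= ((((v⁻⁸ · ((w²)⁴)) · ((u⁻²)⁴)) / (u⁴)) · w³) · u²    [quotient of powers]
= ((((v⁻⁸ · w⁸) · ((u⁻²)⁴)) / (u⁴)) · w³) · u²    [power of a power]
= ((((v⁻⁸ · w⁸) · u⁻⁸) / (u⁴)) · w³) · u²    [power of a power]
= u⁻¹⁰v⁻⁸w¹¹    [quotient of powers; product of powers]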